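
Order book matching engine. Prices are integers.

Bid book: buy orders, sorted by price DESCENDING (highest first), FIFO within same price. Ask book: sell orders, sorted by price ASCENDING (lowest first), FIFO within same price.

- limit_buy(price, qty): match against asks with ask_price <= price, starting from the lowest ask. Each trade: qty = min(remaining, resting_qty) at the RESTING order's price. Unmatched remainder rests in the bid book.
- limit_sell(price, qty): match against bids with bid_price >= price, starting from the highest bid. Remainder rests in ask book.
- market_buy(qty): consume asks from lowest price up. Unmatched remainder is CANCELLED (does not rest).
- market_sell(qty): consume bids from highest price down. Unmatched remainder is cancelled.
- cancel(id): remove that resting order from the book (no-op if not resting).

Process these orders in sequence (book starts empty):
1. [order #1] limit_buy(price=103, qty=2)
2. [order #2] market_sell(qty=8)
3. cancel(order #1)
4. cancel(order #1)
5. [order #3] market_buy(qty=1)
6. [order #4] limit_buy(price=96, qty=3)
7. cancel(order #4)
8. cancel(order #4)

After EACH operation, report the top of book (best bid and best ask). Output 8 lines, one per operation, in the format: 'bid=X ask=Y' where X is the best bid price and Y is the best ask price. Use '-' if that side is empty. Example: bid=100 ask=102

After op 1 [order #1] limit_buy(price=103, qty=2): fills=none; bids=[#1:2@103] asks=[-]
After op 2 [order #2] market_sell(qty=8): fills=#1x#2:2@103; bids=[-] asks=[-]
After op 3 cancel(order #1): fills=none; bids=[-] asks=[-]
After op 4 cancel(order #1): fills=none; bids=[-] asks=[-]
After op 5 [order #3] market_buy(qty=1): fills=none; bids=[-] asks=[-]
After op 6 [order #4] limit_buy(price=96, qty=3): fills=none; bids=[#4:3@96] asks=[-]
After op 7 cancel(order #4): fills=none; bids=[-] asks=[-]
After op 8 cancel(order #4): fills=none; bids=[-] asks=[-]

Answer: bid=103 ask=-
bid=- ask=-
bid=- ask=-
bid=- ask=-
bid=- ask=-
bid=96 ask=-
bid=- ask=-
bid=- ask=-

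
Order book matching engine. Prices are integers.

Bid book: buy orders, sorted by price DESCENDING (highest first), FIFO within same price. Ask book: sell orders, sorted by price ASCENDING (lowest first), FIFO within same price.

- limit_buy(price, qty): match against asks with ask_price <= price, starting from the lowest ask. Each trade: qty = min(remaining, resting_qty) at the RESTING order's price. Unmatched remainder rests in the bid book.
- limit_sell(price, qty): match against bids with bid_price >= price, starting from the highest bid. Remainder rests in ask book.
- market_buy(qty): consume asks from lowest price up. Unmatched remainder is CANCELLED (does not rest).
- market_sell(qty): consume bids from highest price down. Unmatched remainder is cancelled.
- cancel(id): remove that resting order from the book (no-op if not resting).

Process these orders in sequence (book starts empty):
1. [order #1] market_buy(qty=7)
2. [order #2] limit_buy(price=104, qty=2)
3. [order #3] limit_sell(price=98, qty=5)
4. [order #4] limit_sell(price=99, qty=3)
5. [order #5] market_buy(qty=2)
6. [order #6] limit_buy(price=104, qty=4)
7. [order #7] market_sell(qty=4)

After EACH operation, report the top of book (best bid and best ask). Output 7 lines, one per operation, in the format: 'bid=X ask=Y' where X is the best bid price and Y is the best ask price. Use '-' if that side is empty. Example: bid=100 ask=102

Answer: bid=- ask=-
bid=104 ask=-
bid=- ask=98
bid=- ask=98
bid=- ask=98
bid=- ask=-
bid=- ask=-

Derivation:
After op 1 [order #1] market_buy(qty=7): fills=none; bids=[-] asks=[-]
After op 2 [order #2] limit_buy(price=104, qty=2): fills=none; bids=[#2:2@104] asks=[-]
After op 3 [order #3] limit_sell(price=98, qty=5): fills=#2x#3:2@104; bids=[-] asks=[#3:3@98]
After op 4 [order #4] limit_sell(price=99, qty=3): fills=none; bids=[-] asks=[#3:3@98 #4:3@99]
After op 5 [order #5] market_buy(qty=2): fills=#5x#3:2@98; bids=[-] asks=[#3:1@98 #4:3@99]
After op 6 [order #6] limit_buy(price=104, qty=4): fills=#6x#3:1@98 #6x#4:3@99; bids=[-] asks=[-]
After op 7 [order #7] market_sell(qty=4): fills=none; bids=[-] asks=[-]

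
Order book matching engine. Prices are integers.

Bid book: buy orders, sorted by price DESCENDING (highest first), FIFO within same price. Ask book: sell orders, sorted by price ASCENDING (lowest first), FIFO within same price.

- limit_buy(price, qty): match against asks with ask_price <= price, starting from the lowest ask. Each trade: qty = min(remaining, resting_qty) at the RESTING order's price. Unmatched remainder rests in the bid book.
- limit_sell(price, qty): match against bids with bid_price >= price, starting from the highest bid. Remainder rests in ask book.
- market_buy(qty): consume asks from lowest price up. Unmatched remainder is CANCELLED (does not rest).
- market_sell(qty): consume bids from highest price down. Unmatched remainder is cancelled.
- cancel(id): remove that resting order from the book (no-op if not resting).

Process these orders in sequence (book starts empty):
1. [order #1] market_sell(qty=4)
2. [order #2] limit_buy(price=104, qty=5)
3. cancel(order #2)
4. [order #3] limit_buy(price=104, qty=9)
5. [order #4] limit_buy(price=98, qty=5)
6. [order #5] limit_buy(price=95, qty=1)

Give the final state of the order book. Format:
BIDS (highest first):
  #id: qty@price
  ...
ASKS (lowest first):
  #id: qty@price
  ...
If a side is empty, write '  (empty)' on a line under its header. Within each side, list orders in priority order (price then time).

Answer: BIDS (highest first):
  #3: 9@104
  #4: 5@98
  #5: 1@95
ASKS (lowest first):
  (empty)

Derivation:
After op 1 [order #1] market_sell(qty=4): fills=none; bids=[-] asks=[-]
After op 2 [order #2] limit_buy(price=104, qty=5): fills=none; bids=[#2:5@104] asks=[-]
After op 3 cancel(order #2): fills=none; bids=[-] asks=[-]
After op 4 [order #3] limit_buy(price=104, qty=9): fills=none; bids=[#3:9@104] asks=[-]
After op 5 [order #4] limit_buy(price=98, qty=5): fills=none; bids=[#3:9@104 #4:5@98] asks=[-]
After op 6 [order #5] limit_buy(price=95, qty=1): fills=none; bids=[#3:9@104 #4:5@98 #5:1@95] asks=[-]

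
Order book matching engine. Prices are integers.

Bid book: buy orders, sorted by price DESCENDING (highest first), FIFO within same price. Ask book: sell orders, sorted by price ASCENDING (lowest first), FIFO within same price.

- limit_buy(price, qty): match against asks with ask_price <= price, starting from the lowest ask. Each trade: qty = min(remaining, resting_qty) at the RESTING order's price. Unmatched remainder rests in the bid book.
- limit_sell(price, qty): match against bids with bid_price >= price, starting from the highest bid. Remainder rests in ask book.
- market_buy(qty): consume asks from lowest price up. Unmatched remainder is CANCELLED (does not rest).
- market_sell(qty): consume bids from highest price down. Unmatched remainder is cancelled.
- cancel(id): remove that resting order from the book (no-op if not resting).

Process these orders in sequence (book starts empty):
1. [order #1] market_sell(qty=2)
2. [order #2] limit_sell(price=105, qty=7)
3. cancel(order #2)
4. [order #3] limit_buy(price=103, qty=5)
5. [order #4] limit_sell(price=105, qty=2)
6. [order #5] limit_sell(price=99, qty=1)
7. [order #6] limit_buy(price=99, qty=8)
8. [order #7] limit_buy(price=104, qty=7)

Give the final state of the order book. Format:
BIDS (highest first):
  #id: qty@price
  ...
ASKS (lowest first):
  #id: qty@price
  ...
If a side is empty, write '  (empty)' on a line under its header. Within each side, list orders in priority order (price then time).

After op 1 [order #1] market_sell(qty=2): fills=none; bids=[-] asks=[-]
After op 2 [order #2] limit_sell(price=105, qty=7): fills=none; bids=[-] asks=[#2:7@105]
After op 3 cancel(order #2): fills=none; bids=[-] asks=[-]
After op 4 [order #3] limit_buy(price=103, qty=5): fills=none; bids=[#3:5@103] asks=[-]
After op 5 [order #4] limit_sell(price=105, qty=2): fills=none; bids=[#3:5@103] asks=[#4:2@105]
After op 6 [order #5] limit_sell(price=99, qty=1): fills=#3x#5:1@103; bids=[#3:4@103] asks=[#4:2@105]
After op 7 [order #6] limit_buy(price=99, qty=8): fills=none; bids=[#3:4@103 #6:8@99] asks=[#4:2@105]
After op 8 [order #7] limit_buy(price=104, qty=7): fills=none; bids=[#7:7@104 #3:4@103 #6:8@99] asks=[#4:2@105]

Answer: BIDS (highest first):
  #7: 7@104
  #3: 4@103
  #6: 8@99
ASKS (lowest first):
  #4: 2@105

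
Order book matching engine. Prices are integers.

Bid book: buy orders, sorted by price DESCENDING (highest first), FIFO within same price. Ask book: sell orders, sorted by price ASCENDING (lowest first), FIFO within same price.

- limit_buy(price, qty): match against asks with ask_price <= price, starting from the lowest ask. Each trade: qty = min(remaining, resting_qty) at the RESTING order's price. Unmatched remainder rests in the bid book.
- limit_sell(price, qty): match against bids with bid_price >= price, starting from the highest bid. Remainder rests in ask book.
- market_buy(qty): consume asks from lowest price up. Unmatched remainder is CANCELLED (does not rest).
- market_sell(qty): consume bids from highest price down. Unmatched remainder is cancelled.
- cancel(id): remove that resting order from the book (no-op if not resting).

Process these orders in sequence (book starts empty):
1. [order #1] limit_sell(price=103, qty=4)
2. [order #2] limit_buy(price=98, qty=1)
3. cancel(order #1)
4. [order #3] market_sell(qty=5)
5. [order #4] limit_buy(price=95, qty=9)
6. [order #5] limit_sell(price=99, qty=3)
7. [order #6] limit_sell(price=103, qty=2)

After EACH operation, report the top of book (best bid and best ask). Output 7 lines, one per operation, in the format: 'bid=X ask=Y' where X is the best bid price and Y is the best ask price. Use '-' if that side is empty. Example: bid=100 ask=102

After op 1 [order #1] limit_sell(price=103, qty=4): fills=none; bids=[-] asks=[#1:4@103]
After op 2 [order #2] limit_buy(price=98, qty=1): fills=none; bids=[#2:1@98] asks=[#1:4@103]
After op 3 cancel(order #1): fills=none; bids=[#2:1@98] asks=[-]
After op 4 [order #3] market_sell(qty=5): fills=#2x#3:1@98; bids=[-] asks=[-]
After op 5 [order #4] limit_buy(price=95, qty=9): fills=none; bids=[#4:9@95] asks=[-]
After op 6 [order #5] limit_sell(price=99, qty=3): fills=none; bids=[#4:9@95] asks=[#5:3@99]
After op 7 [order #6] limit_sell(price=103, qty=2): fills=none; bids=[#4:9@95] asks=[#5:3@99 #6:2@103]

Answer: bid=- ask=103
bid=98 ask=103
bid=98 ask=-
bid=- ask=-
bid=95 ask=-
bid=95 ask=99
bid=95 ask=99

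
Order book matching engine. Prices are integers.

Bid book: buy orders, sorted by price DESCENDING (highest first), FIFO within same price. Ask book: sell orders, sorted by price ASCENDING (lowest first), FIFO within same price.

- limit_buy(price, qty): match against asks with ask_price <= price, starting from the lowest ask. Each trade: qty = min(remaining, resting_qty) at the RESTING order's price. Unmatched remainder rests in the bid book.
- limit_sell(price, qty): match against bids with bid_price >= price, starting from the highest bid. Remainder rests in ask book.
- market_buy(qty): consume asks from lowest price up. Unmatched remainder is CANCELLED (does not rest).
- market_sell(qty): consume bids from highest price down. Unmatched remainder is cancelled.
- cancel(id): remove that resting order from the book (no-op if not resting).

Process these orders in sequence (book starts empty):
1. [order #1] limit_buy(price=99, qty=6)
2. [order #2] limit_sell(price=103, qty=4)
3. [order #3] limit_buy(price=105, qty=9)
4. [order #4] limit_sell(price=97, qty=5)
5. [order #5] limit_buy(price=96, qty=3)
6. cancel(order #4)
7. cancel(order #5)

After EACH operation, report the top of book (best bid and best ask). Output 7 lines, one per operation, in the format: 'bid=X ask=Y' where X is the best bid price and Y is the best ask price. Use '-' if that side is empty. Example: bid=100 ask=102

After op 1 [order #1] limit_buy(price=99, qty=6): fills=none; bids=[#1:6@99] asks=[-]
After op 2 [order #2] limit_sell(price=103, qty=4): fills=none; bids=[#1:6@99] asks=[#2:4@103]
After op 3 [order #3] limit_buy(price=105, qty=9): fills=#3x#2:4@103; bids=[#3:5@105 #1:6@99] asks=[-]
After op 4 [order #4] limit_sell(price=97, qty=5): fills=#3x#4:5@105; bids=[#1:6@99] asks=[-]
After op 5 [order #5] limit_buy(price=96, qty=3): fills=none; bids=[#1:6@99 #5:3@96] asks=[-]
After op 6 cancel(order #4): fills=none; bids=[#1:6@99 #5:3@96] asks=[-]
After op 7 cancel(order #5): fills=none; bids=[#1:6@99] asks=[-]

Answer: bid=99 ask=-
bid=99 ask=103
bid=105 ask=-
bid=99 ask=-
bid=99 ask=-
bid=99 ask=-
bid=99 ask=-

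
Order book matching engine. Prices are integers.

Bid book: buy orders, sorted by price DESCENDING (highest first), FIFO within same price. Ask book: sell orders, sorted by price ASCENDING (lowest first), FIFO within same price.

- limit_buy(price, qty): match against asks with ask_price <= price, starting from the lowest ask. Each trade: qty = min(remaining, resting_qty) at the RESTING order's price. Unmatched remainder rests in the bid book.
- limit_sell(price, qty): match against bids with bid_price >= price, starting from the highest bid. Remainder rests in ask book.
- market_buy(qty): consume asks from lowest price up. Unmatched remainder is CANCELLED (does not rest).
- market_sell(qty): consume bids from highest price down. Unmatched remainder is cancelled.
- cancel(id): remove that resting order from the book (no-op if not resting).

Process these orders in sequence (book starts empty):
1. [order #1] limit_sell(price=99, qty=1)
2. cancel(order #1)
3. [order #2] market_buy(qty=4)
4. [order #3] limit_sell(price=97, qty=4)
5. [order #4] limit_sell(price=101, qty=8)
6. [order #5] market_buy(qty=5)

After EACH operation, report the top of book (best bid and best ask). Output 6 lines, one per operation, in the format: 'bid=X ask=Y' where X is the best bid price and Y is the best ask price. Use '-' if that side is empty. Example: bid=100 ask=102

Answer: bid=- ask=99
bid=- ask=-
bid=- ask=-
bid=- ask=97
bid=- ask=97
bid=- ask=101

Derivation:
After op 1 [order #1] limit_sell(price=99, qty=1): fills=none; bids=[-] asks=[#1:1@99]
After op 2 cancel(order #1): fills=none; bids=[-] asks=[-]
After op 3 [order #2] market_buy(qty=4): fills=none; bids=[-] asks=[-]
After op 4 [order #3] limit_sell(price=97, qty=4): fills=none; bids=[-] asks=[#3:4@97]
After op 5 [order #4] limit_sell(price=101, qty=8): fills=none; bids=[-] asks=[#3:4@97 #4:8@101]
After op 6 [order #5] market_buy(qty=5): fills=#5x#3:4@97 #5x#4:1@101; bids=[-] asks=[#4:7@101]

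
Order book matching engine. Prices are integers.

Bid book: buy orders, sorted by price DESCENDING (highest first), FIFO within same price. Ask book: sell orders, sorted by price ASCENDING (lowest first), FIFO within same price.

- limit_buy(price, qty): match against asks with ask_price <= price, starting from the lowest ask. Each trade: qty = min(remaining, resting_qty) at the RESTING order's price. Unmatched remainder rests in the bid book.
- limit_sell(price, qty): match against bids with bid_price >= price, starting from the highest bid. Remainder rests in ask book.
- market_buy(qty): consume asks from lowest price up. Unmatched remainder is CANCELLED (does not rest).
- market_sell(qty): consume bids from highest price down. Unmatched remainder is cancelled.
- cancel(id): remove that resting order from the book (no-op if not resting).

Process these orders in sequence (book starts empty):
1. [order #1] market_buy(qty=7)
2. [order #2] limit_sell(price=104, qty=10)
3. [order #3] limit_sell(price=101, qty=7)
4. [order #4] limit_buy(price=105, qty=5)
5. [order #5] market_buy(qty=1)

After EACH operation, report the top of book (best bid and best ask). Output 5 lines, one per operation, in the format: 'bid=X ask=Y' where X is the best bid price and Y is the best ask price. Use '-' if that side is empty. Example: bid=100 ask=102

Answer: bid=- ask=-
bid=- ask=104
bid=- ask=101
bid=- ask=101
bid=- ask=101

Derivation:
After op 1 [order #1] market_buy(qty=7): fills=none; bids=[-] asks=[-]
After op 2 [order #2] limit_sell(price=104, qty=10): fills=none; bids=[-] asks=[#2:10@104]
After op 3 [order #3] limit_sell(price=101, qty=7): fills=none; bids=[-] asks=[#3:7@101 #2:10@104]
After op 4 [order #4] limit_buy(price=105, qty=5): fills=#4x#3:5@101; bids=[-] asks=[#3:2@101 #2:10@104]
After op 5 [order #5] market_buy(qty=1): fills=#5x#3:1@101; bids=[-] asks=[#3:1@101 #2:10@104]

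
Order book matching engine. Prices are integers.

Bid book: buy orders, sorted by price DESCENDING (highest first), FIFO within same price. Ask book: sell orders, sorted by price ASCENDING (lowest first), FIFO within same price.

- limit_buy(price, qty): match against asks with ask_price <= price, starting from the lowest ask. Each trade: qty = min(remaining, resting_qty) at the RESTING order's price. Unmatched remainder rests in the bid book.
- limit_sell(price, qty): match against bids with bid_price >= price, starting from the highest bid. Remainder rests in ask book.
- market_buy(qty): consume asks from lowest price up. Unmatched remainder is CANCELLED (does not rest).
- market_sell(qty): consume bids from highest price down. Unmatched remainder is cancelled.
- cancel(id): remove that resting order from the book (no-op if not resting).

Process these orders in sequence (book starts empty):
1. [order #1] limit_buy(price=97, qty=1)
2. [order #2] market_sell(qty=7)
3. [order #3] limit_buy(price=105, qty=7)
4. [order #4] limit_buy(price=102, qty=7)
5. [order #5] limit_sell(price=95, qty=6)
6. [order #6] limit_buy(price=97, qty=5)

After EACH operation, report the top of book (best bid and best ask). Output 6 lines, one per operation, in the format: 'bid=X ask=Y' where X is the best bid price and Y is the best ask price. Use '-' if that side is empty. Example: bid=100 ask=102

After op 1 [order #1] limit_buy(price=97, qty=1): fills=none; bids=[#1:1@97] asks=[-]
After op 2 [order #2] market_sell(qty=7): fills=#1x#2:1@97; bids=[-] asks=[-]
After op 3 [order #3] limit_buy(price=105, qty=7): fills=none; bids=[#3:7@105] asks=[-]
After op 4 [order #4] limit_buy(price=102, qty=7): fills=none; bids=[#3:7@105 #4:7@102] asks=[-]
After op 5 [order #5] limit_sell(price=95, qty=6): fills=#3x#5:6@105; bids=[#3:1@105 #4:7@102] asks=[-]
After op 6 [order #6] limit_buy(price=97, qty=5): fills=none; bids=[#3:1@105 #4:7@102 #6:5@97] asks=[-]

Answer: bid=97 ask=-
bid=- ask=-
bid=105 ask=-
bid=105 ask=-
bid=105 ask=-
bid=105 ask=-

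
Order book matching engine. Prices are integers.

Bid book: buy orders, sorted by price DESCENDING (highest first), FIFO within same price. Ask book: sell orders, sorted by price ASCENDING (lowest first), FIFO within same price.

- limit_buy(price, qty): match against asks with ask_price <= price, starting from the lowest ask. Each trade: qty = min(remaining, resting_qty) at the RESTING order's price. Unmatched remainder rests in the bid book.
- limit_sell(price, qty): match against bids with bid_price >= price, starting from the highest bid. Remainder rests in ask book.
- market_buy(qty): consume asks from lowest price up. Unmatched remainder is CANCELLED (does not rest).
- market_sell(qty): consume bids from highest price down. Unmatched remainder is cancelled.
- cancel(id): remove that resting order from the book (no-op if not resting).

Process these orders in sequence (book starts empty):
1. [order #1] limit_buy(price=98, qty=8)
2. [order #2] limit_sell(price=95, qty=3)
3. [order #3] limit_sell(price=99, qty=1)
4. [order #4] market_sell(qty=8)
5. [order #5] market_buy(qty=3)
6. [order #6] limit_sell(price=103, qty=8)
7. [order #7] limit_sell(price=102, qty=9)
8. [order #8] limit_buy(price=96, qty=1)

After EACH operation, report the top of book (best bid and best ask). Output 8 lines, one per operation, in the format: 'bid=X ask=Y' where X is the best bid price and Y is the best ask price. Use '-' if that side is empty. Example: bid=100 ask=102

Answer: bid=98 ask=-
bid=98 ask=-
bid=98 ask=99
bid=- ask=99
bid=- ask=-
bid=- ask=103
bid=- ask=102
bid=96 ask=102

Derivation:
After op 1 [order #1] limit_buy(price=98, qty=8): fills=none; bids=[#1:8@98] asks=[-]
After op 2 [order #2] limit_sell(price=95, qty=3): fills=#1x#2:3@98; bids=[#1:5@98] asks=[-]
After op 3 [order #3] limit_sell(price=99, qty=1): fills=none; bids=[#1:5@98] asks=[#3:1@99]
After op 4 [order #4] market_sell(qty=8): fills=#1x#4:5@98; bids=[-] asks=[#3:1@99]
After op 5 [order #5] market_buy(qty=3): fills=#5x#3:1@99; bids=[-] asks=[-]
After op 6 [order #6] limit_sell(price=103, qty=8): fills=none; bids=[-] asks=[#6:8@103]
After op 7 [order #7] limit_sell(price=102, qty=9): fills=none; bids=[-] asks=[#7:9@102 #6:8@103]
After op 8 [order #8] limit_buy(price=96, qty=1): fills=none; bids=[#8:1@96] asks=[#7:9@102 #6:8@103]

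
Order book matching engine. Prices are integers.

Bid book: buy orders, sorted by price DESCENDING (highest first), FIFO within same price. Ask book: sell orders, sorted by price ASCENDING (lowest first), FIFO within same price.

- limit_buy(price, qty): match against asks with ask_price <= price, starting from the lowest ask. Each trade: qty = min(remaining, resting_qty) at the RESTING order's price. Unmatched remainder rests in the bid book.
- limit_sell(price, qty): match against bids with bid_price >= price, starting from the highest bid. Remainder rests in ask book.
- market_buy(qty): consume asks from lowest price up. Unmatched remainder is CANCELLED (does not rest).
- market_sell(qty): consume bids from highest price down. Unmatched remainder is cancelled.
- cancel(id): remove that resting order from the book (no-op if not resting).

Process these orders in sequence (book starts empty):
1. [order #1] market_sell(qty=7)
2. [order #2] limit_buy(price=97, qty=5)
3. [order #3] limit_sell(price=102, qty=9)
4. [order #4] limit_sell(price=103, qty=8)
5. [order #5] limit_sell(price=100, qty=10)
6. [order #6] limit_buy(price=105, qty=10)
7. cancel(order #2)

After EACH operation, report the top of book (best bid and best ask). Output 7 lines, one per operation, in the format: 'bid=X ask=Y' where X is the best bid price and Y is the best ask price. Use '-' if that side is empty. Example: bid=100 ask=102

After op 1 [order #1] market_sell(qty=7): fills=none; bids=[-] asks=[-]
After op 2 [order #2] limit_buy(price=97, qty=5): fills=none; bids=[#2:5@97] asks=[-]
After op 3 [order #3] limit_sell(price=102, qty=9): fills=none; bids=[#2:5@97] asks=[#3:9@102]
After op 4 [order #4] limit_sell(price=103, qty=8): fills=none; bids=[#2:5@97] asks=[#3:9@102 #4:8@103]
After op 5 [order #5] limit_sell(price=100, qty=10): fills=none; bids=[#2:5@97] asks=[#5:10@100 #3:9@102 #4:8@103]
After op 6 [order #6] limit_buy(price=105, qty=10): fills=#6x#5:10@100; bids=[#2:5@97] asks=[#3:9@102 #4:8@103]
After op 7 cancel(order #2): fills=none; bids=[-] asks=[#3:9@102 #4:8@103]

Answer: bid=- ask=-
bid=97 ask=-
bid=97 ask=102
bid=97 ask=102
bid=97 ask=100
bid=97 ask=102
bid=- ask=102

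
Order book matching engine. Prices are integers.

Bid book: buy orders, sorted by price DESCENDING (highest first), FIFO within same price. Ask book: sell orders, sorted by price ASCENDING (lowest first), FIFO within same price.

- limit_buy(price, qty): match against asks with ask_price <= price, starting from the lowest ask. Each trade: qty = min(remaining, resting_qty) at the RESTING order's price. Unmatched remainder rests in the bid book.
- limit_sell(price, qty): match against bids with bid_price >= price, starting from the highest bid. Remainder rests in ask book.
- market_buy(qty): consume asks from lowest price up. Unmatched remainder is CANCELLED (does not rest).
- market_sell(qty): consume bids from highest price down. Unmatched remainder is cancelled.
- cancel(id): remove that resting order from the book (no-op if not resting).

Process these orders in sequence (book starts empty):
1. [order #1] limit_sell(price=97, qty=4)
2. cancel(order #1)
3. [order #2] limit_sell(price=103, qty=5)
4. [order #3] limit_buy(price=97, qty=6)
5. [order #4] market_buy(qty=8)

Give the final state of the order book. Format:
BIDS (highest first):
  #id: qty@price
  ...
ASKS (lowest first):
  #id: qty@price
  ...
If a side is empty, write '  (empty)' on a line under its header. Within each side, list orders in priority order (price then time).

After op 1 [order #1] limit_sell(price=97, qty=4): fills=none; bids=[-] asks=[#1:4@97]
After op 2 cancel(order #1): fills=none; bids=[-] asks=[-]
After op 3 [order #2] limit_sell(price=103, qty=5): fills=none; bids=[-] asks=[#2:5@103]
After op 4 [order #3] limit_buy(price=97, qty=6): fills=none; bids=[#3:6@97] asks=[#2:5@103]
After op 5 [order #4] market_buy(qty=8): fills=#4x#2:5@103; bids=[#3:6@97] asks=[-]

Answer: BIDS (highest first):
  #3: 6@97
ASKS (lowest first):
  (empty)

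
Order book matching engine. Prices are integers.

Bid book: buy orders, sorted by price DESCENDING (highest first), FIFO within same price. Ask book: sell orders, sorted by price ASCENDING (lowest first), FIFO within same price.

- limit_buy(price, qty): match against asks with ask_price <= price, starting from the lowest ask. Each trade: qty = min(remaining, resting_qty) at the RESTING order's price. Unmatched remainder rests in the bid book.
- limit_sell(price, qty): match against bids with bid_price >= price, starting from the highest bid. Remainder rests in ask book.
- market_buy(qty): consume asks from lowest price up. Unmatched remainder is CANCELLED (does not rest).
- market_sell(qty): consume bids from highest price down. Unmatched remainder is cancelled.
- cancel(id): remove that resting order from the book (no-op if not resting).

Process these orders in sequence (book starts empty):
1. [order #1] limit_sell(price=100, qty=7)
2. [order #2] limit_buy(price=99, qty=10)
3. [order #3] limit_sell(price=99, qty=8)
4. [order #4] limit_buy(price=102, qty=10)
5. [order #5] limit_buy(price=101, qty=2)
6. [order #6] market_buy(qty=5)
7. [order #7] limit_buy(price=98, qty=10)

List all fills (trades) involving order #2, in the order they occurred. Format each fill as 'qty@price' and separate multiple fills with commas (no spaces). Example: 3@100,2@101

Answer: 8@99

Derivation:
After op 1 [order #1] limit_sell(price=100, qty=7): fills=none; bids=[-] asks=[#1:7@100]
After op 2 [order #2] limit_buy(price=99, qty=10): fills=none; bids=[#2:10@99] asks=[#1:7@100]
After op 3 [order #3] limit_sell(price=99, qty=8): fills=#2x#3:8@99; bids=[#2:2@99] asks=[#1:7@100]
After op 4 [order #4] limit_buy(price=102, qty=10): fills=#4x#1:7@100; bids=[#4:3@102 #2:2@99] asks=[-]
After op 5 [order #5] limit_buy(price=101, qty=2): fills=none; bids=[#4:3@102 #5:2@101 #2:2@99] asks=[-]
After op 6 [order #6] market_buy(qty=5): fills=none; bids=[#4:3@102 #5:2@101 #2:2@99] asks=[-]
After op 7 [order #7] limit_buy(price=98, qty=10): fills=none; bids=[#4:3@102 #5:2@101 #2:2@99 #7:10@98] asks=[-]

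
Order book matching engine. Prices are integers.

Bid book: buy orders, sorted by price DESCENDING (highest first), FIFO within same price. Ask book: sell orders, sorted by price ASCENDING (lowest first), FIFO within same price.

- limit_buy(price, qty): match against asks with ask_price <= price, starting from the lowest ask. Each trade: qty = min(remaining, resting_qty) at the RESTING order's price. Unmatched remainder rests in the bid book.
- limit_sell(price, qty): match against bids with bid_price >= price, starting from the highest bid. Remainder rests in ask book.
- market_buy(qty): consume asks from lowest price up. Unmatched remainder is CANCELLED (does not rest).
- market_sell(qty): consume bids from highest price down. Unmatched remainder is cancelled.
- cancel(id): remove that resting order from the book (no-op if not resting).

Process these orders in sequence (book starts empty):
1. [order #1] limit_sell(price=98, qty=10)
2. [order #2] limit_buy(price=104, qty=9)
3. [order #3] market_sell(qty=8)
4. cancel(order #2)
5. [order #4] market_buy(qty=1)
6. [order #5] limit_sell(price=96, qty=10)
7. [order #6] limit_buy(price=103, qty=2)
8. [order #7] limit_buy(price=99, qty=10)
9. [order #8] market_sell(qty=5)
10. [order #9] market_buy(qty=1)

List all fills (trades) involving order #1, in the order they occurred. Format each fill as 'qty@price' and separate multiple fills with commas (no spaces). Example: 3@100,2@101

Answer: 9@98,1@98

Derivation:
After op 1 [order #1] limit_sell(price=98, qty=10): fills=none; bids=[-] asks=[#1:10@98]
After op 2 [order #2] limit_buy(price=104, qty=9): fills=#2x#1:9@98; bids=[-] asks=[#1:1@98]
After op 3 [order #3] market_sell(qty=8): fills=none; bids=[-] asks=[#1:1@98]
After op 4 cancel(order #2): fills=none; bids=[-] asks=[#1:1@98]
After op 5 [order #4] market_buy(qty=1): fills=#4x#1:1@98; bids=[-] asks=[-]
After op 6 [order #5] limit_sell(price=96, qty=10): fills=none; bids=[-] asks=[#5:10@96]
After op 7 [order #6] limit_buy(price=103, qty=2): fills=#6x#5:2@96; bids=[-] asks=[#5:8@96]
After op 8 [order #7] limit_buy(price=99, qty=10): fills=#7x#5:8@96; bids=[#7:2@99] asks=[-]
After op 9 [order #8] market_sell(qty=5): fills=#7x#8:2@99; bids=[-] asks=[-]
After op 10 [order #9] market_buy(qty=1): fills=none; bids=[-] asks=[-]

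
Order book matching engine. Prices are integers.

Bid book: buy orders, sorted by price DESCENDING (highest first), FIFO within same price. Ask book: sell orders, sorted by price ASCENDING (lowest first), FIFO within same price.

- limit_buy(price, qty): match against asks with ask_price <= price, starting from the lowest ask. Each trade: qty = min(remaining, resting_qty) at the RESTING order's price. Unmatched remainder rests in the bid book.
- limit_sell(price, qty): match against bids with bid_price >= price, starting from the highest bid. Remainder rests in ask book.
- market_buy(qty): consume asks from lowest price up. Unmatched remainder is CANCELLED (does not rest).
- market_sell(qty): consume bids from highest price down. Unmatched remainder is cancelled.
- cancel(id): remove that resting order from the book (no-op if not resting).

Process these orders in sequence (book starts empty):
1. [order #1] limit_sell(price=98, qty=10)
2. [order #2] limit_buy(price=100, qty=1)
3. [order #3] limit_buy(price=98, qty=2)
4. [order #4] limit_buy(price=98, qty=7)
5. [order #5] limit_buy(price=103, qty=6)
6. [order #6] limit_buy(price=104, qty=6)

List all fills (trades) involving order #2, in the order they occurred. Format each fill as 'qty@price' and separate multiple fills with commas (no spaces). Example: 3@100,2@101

Answer: 1@98

Derivation:
After op 1 [order #1] limit_sell(price=98, qty=10): fills=none; bids=[-] asks=[#1:10@98]
After op 2 [order #2] limit_buy(price=100, qty=1): fills=#2x#1:1@98; bids=[-] asks=[#1:9@98]
After op 3 [order #3] limit_buy(price=98, qty=2): fills=#3x#1:2@98; bids=[-] asks=[#1:7@98]
After op 4 [order #4] limit_buy(price=98, qty=7): fills=#4x#1:7@98; bids=[-] asks=[-]
After op 5 [order #5] limit_buy(price=103, qty=6): fills=none; bids=[#5:6@103] asks=[-]
After op 6 [order #6] limit_buy(price=104, qty=6): fills=none; bids=[#6:6@104 #5:6@103] asks=[-]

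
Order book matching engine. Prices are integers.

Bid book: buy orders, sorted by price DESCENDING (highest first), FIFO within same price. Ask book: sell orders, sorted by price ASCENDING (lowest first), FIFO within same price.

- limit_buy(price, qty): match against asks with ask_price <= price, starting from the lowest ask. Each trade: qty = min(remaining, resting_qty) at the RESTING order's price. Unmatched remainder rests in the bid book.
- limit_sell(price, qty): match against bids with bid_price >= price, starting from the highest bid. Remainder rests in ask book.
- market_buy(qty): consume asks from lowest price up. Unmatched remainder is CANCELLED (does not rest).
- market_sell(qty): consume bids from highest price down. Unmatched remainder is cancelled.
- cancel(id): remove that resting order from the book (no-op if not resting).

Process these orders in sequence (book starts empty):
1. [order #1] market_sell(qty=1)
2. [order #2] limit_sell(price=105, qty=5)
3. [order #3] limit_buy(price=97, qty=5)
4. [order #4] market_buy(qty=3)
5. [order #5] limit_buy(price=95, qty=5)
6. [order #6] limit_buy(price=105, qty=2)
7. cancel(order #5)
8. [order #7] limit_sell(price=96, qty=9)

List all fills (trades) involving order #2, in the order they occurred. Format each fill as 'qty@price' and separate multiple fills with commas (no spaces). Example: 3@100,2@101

Answer: 3@105,2@105

Derivation:
After op 1 [order #1] market_sell(qty=1): fills=none; bids=[-] asks=[-]
After op 2 [order #2] limit_sell(price=105, qty=5): fills=none; bids=[-] asks=[#2:5@105]
After op 3 [order #3] limit_buy(price=97, qty=5): fills=none; bids=[#3:5@97] asks=[#2:5@105]
After op 4 [order #4] market_buy(qty=3): fills=#4x#2:3@105; bids=[#3:5@97] asks=[#2:2@105]
After op 5 [order #5] limit_buy(price=95, qty=5): fills=none; bids=[#3:5@97 #5:5@95] asks=[#2:2@105]
After op 6 [order #6] limit_buy(price=105, qty=2): fills=#6x#2:2@105; bids=[#3:5@97 #5:5@95] asks=[-]
After op 7 cancel(order #5): fills=none; bids=[#3:5@97] asks=[-]
After op 8 [order #7] limit_sell(price=96, qty=9): fills=#3x#7:5@97; bids=[-] asks=[#7:4@96]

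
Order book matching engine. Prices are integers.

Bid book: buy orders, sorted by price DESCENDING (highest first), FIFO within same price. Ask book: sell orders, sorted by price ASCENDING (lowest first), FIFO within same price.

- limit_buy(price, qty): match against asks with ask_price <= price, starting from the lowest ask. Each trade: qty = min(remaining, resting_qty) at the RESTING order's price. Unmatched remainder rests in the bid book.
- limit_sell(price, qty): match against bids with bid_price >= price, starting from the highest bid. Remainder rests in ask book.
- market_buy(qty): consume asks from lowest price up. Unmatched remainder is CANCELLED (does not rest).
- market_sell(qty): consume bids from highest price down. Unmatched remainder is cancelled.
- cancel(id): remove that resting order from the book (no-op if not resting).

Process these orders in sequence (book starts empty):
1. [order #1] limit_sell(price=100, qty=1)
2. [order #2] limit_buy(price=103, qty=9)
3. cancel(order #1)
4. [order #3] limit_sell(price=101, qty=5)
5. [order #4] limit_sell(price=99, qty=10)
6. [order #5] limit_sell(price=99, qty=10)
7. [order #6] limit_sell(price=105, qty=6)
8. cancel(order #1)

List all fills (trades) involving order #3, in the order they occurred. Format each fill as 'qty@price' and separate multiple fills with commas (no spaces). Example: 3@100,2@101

Answer: 5@103

Derivation:
After op 1 [order #1] limit_sell(price=100, qty=1): fills=none; bids=[-] asks=[#1:1@100]
After op 2 [order #2] limit_buy(price=103, qty=9): fills=#2x#1:1@100; bids=[#2:8@103] asks=[-]
After op 3 cancel(order #1): fills=none; bids=[#2:8@103] asks=[-]
After op 4 [order #3] limit_sell(price=101, qty=5): fills=#2x#3:5@103; bids=[#2:3@103] asks=[-]
After op 5 [order #4] limit_sell(price=99, qty=10): fills=#2x#4:3@103; bids=[-] asks=[#4:7@99]
After op 6 [order #5] limit_sell(price=99, qty=10): fills=none; bids=[-] asks=[#4:7@99 #5:10@99]
After op 7 [order #6] limit_sell(price=105, qty=6): fills=none; bids=[-] asks=[#4:7@99 #5:10@99 #6:6@105]
After op 8 cancel(order #1): fills=none; bids=[-] asks=[#4:7@99 #5:10@99 #6:6@105]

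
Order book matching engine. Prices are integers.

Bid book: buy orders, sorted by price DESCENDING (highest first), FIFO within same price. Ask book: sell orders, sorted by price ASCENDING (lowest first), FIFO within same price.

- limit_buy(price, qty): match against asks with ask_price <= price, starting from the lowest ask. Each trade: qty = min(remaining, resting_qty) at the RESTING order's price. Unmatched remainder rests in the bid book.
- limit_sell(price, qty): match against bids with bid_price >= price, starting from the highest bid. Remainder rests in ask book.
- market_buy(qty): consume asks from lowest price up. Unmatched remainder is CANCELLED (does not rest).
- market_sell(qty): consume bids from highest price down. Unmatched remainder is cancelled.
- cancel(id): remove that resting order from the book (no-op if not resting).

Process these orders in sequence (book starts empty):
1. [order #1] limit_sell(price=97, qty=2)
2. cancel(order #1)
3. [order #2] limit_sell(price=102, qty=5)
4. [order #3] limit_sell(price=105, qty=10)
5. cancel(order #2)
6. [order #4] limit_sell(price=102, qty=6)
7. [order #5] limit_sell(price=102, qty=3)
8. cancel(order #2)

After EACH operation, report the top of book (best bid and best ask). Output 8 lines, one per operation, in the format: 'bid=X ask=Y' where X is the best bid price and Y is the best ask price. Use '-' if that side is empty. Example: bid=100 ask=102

After op 1 [order #1] limit_sell(price=97, qty=2): fills=none; bids=[-] asks=[#1:2@97]
After op 2 cancel(order #1): fills=none; bids=[-] asks=[-]
After op 3 [order #2] limit_sell(price=102, qty=5): fills=none; bids=[-] asks=[#2:5@102]
After op 4 [order #3] limit_sell(price=105, qty=10): fills=none; bids=[-] asks=[#2:5@102 #3:10@105]
After op 5 cancel(order #2): fills=none; bids=[-] asks=[#3:10@105]
After op 6 [order #4] limit_sell(price=102, qty=6): fills=none; bids=[-] asks=[#4:6@102 #3:10@105]
After op 7 [order #5] limit_sell(price=102, qty=3): fills=none; bids=[-] asks=[#4:6@102 #5:3@102 #3:10@105]
After op 8 cancel(order #2): fills=none; bids=[-] asks=[#4:6@102 #5:3@102 #3:10@105]

Answer: bid=- ask=97
bid=- ask=-
bid=- ask=102
bid=- ask=102
bid=- ask=105
bid=- ask=102
bid=- ask=102
bid=- ask=102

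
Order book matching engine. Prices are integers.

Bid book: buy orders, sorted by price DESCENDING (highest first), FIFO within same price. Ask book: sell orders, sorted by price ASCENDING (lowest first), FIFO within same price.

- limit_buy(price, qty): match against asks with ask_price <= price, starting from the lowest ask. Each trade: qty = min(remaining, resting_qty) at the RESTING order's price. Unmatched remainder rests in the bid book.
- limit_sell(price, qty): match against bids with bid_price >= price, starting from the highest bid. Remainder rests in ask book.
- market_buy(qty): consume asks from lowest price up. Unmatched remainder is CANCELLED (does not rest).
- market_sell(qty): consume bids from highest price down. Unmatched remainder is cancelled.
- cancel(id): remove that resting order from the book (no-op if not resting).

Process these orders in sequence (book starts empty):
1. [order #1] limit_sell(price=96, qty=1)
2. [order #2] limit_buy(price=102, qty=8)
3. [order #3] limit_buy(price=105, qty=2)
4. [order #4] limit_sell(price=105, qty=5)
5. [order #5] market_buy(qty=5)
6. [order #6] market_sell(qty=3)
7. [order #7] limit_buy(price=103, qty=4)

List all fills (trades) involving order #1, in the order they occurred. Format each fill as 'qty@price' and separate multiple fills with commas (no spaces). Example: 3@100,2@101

After op 1 [order #1] limit_sell(price=96, qty=1): fills=none; bids=[-] asks=[#1:1@96]
After op 2 [order #2] limit_buy(price=102, qty=8): fills=#2x#1:1@96; bids=[#2:7@102] asks=[-]
After op 3 [order #3] limit_buy(price=105, qty=2): fills=none; bids=[#3:2@105 #2:7@102] asks=[-]
After op 4 [order #4] limit_sell(price=105, qty=5): fills=#3x#4:2@105; bids=[#2:7@102] asks=[#4:3@105]
After op 5 [order #5] market_buy(qty=5): fills=#5x#4:3@105; bids=[#2:7@102] asks=[-]
After op 6 [order #6] market_sell(qty=3): fills=#2x#6:3@102; bids=[#2:4@102] asks=[-]
After op 7 [order #7] limit_buy(price=103, qty=4): fills=none; bids=[#7:4@103 #2:4@102] asks=[-]

Answer: 1@96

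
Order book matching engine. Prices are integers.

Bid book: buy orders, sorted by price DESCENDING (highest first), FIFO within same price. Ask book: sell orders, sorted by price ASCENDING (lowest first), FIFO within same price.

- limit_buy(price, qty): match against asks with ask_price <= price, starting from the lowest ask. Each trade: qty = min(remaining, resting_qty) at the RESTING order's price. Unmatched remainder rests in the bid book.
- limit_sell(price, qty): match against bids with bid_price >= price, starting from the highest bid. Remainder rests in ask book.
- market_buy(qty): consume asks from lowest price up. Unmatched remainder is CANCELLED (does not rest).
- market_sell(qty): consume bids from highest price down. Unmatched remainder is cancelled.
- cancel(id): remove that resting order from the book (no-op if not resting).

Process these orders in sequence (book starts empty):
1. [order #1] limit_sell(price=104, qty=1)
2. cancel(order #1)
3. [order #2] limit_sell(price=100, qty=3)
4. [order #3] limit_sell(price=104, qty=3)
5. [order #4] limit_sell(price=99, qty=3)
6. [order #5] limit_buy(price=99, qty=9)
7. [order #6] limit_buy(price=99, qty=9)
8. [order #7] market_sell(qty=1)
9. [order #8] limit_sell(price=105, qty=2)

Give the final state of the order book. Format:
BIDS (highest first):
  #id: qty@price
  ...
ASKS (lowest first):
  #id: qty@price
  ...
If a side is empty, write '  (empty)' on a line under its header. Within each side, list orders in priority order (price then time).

Answer: BIDS (highest first):
  #5: 5@99
  #6: 9@99
ASKS (lowest first):
  #2: 3@100
  #3: 3@104
  #8: 2@105

Derivation:
After op 1 [order #1] limit_sell(price=104, qty=1): fills=none; bids=[-] asks=[#1:1@104]
After op 2 cancel(order #1): fills=none; bids=[-] asks=[-]
After op 3 [order #2] limit_sell(price=100, qty=3): fills=none; bids=[-] asks=[#2:3@100]
After op 4 [order #3] limit_sell(price=104, qty=3): fills=none; bids=[-] asks=[#2:3@100 #3:3@104]
After op 5 [order #4] limit_sell(price=99, qty=3): fills=none; bids=[-] asks=[#4:3@99 #2:3@100 #3:3@104]
After op 6 [order #5] limit_buy(price=99, qty=9): fills=#5x#4:3@99; bids=[#5:6@99] asks=[#2:3@100 #3:3@104]
After op 7 [order #6] limit_buy(price=99, qty=9): fills=none; bids=[#5:6@99 #6:9@99] asks=[#2:3@100 #3:3@104]
After op 8 [order #7] market_sell(qty=1): fills=#5x#7:1@99; bids=[#5:5@99 #6:9@99] asks=[#2:3@100 #3:3@104]
After op 9 [order #8] limit_sell(price=105, qty=2): fills=none; bids=[#5:5@99 #6:9@99] asks=[#2:3@100 #3:3@104 #8:2@105]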